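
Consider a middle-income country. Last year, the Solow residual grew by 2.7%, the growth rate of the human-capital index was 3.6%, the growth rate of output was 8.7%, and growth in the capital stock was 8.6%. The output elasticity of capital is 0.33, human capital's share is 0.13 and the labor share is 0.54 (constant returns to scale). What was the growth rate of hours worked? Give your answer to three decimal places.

Labor's share = 1 − 0.33 − 0.13 = 0.54.
gY = gA + 0.33×8.6 + 0.13×3.6 + 0.54×g.
0.54×g = 8.7 − 2.7 − 3.306 = 2.694.
g = 2.694 / 0.54 = 4.98889%.

Hours worked growth was 4.989%.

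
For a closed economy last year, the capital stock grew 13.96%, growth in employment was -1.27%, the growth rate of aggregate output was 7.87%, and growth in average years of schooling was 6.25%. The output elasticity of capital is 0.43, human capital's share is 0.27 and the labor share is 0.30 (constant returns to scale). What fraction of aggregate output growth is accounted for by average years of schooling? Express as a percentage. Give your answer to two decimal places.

21.44%

Average years of schooling contributed 0.27 × 6.25 = 1.6875 pp.
Share of growth = 1.6875 / 7.87 × 100 = 21.4422%.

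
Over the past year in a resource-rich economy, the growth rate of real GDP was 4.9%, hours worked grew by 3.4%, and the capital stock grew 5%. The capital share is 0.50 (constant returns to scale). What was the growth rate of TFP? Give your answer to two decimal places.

0.70%

Labor's share = 1 − 0.5 = 0.5.
The capital stock: 0.5 × 5 = 2.5 pp.
Hours worked: 0.5 × 3.4 = 1.7 pp.
TFP growth = 4.9 − 4.2 = 0.7%.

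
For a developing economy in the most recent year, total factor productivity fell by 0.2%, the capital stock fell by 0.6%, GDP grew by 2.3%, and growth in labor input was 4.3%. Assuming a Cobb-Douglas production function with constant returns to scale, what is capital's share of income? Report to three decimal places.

α = 0.367

gY = gA + α·gK + (1−α)·gL, so gY − gA − gL = α(gK − gL).
2.3 + 0.2 − 4.3 = α × (-0.6 − 4.3).
-1.8 = -4.9 α, so α = 0.36735.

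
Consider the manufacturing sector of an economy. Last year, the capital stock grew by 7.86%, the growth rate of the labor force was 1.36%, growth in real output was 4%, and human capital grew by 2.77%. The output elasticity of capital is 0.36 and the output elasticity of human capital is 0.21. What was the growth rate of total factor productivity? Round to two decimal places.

0.00%

Labor's share = 1 − 0.36 − 0.21 = 0.43.
The capital stock: 0.36 × 7.86 = 2.8296 pp.
Human capital: 0.21 × 2.77 = 0.5817 pp.
The labor force: 0.43 × 1.36 = 0.5848 pp.
TFP growth = 4 − 3.9961 = 0.0039%.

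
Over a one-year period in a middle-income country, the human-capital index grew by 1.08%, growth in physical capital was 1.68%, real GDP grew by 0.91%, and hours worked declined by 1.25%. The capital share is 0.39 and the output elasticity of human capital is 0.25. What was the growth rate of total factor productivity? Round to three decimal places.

Labor's share = 1 − 0.39 − 0.25 = 0.36.
Physical capital: 0.39 × 1.68 = 0.6552 pp.
The human-capital index: 0.25 × 1.08 = 0.27 pp.
Hours worked: 0.36 × (-1.25) = -0.45 pp.
TFP growth = 0.91 − 0.4752 = 0.4348%.

0.435%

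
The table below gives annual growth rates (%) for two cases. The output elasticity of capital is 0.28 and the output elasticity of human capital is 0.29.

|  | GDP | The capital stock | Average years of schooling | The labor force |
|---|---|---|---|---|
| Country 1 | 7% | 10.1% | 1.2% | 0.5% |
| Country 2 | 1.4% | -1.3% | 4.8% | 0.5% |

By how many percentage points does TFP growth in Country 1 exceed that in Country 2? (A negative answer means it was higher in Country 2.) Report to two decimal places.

3.45 percentage points

Labor's share = 1 − 0.28 − 0.29 = 0.43.
Country 1: TFP = 7 − 2.828 − 0.348 − 0.215 = 3.609%.
Country 2: TFP = 1.4 + 0.364 − 1.392 − 0.215 = 0.157%.
Difference = 3.609 − (0.157) = 3.452 pp.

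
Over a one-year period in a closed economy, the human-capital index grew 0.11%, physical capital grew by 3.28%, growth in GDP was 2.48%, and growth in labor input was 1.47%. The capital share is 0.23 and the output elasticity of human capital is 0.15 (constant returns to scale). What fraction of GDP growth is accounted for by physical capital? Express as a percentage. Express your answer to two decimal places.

30.42%

Physical capital contributed 0.23 × 3.28 = 0.7544 pp.
Share of growth = 0.7544 / 2.48 × 100 = 30.4194%.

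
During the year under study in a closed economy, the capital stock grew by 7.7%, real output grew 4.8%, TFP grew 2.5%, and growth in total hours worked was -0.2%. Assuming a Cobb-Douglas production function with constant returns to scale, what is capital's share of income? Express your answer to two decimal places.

0.32

gY = gA + α·gK + (1−α)·gL, so gY − gA − gL = α(gK − gL).
4.8 − 2.5 + 0.2 = α × (7.7 − (-0.2)).
2.5 = 7.9 α, so α = 0.3165.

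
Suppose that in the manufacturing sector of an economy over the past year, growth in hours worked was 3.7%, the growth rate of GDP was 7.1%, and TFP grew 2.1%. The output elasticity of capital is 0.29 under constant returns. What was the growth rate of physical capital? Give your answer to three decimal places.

Physical capital grew 8.183%.

Labor's share = 1 − 0.29 = 0.71.
gY = gA + 0.71×3.7 + 0.29×g.
0.29×g = 7.1 − 2.1 − 2.627 = 2.373.
g = 2.373 / 0.29 = 8.18276%.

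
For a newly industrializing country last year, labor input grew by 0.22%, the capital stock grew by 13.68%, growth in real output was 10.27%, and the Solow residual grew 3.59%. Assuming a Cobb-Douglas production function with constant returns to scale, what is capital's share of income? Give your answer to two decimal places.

α = 0.48

gY = gA + α·gK + (1−α)·gL, so gY − gA − gL = α(gK − gL).
10.27 − 3.59 − 0.22 = α × (13.68 − 0.22).
6.46 = 13.46 α, so α = 0.4799.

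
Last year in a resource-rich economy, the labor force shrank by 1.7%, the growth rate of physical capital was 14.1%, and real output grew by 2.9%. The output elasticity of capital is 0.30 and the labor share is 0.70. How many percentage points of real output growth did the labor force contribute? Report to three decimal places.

Labor's share = 1 − 0.3 = 0.7.
Contribution = share × growth = 0.7 × (-1.7) = -1.19 pp.

-1.190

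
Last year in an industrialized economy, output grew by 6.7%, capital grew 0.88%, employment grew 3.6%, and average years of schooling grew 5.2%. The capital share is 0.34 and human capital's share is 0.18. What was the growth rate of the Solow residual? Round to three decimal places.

Labor's share = 1 − 0.34 − 0.18 = 0.48.
Capital: 0.34 × 0.88 = 0.2992 pp.
Average years of schooling: 0.18 × 5.2 = 0.936 pp.
Employment: 0.48 × 3.6 = 1.728 pp.
TFP growth = 6.7 − 2.9632 = 3.7368%.

3.737%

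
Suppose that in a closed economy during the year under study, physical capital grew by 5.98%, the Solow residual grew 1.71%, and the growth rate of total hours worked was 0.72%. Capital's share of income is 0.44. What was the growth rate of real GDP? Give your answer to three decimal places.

Labor's share = 1 − 0.44 = 0.56.
Physical capital: 0.44 × 5.98 = 2.6312 pp.
Total hours worked: 0.56 × 0.72 = 0.4032 pp.
Output growth = 1.71 + 3.0344 = 4.7444%.

Real GDP grew 4.744%.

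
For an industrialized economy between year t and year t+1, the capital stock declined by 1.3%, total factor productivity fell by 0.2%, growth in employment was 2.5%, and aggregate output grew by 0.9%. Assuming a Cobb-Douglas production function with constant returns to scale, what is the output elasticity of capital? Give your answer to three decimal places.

α = 0.368

gY = gA + α·gK + (1−α)·gL, so gY − gA − gL = α(gK − gL).
0.9 + 0.2 − 2.5 = α × (-1.3 − 2.5).
-1.4 = -3.8 α, so α = 0.36842.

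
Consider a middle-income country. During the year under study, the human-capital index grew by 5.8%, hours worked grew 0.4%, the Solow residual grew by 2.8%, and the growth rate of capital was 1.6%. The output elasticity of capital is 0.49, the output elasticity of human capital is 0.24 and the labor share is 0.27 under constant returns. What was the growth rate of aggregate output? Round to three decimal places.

Labor's share = 1 − 0.49 − 0.24 = 0.27.
Capital: 0.49 × 1.6 = 0.784 pp.
The human-capital index: 0.24 × 5.8 = 1.392 pp.
Hours worked: 0.27 × 0.4 = 0.108 pp.
Output growth = 2.8 + 2.284 = 5.084%.

5.084%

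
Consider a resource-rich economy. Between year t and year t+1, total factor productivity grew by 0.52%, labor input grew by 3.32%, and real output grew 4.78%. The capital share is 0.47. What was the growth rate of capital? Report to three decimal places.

5.320%

Labor's share = 1 − 0.47 = 0.53.
gY = gA + 0.53×3.32 + 0.47×g.
0.47×g = 4.78 − 0.52 − 1.7596 = 2.5004.
g = 2.5004 / 0.47 = 5.32%.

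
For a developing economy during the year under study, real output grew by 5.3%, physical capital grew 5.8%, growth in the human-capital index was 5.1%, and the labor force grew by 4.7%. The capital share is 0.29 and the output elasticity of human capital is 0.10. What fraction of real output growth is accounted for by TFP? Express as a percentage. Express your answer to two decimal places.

4.55%

Labor's share = 1 − 0.29 − 0.1 = 0.61.
Physical capital: 0.29 × 5.8 = 1.682 pp.
The human-capital index: 0.1 × 5.1 = 0.51 pp.
The labor force: 0.61 × 4.7 = 2.867 pp.
TFP growth = 5.3 − 5.059 = 0.241%.
TFP share of growth = 0.241 / 5.3 × 100 = 4.5472%.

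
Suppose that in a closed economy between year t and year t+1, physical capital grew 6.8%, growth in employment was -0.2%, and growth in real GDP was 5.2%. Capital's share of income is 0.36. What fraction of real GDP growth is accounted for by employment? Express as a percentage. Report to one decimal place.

-2.5%

Labor's share = 1 − 0.36 = 0.64.
Employment contributed 0.64 × (-0.2) = -0.128 pp.
Share of growth = -0.128 / 5.2 × 100 = -2.462%.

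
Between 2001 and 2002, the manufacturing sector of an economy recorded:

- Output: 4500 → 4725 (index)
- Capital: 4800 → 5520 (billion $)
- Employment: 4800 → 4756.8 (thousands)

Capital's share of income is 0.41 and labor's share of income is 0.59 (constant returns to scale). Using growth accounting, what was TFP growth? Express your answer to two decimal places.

-0.62%

Output growth = (4725 − 4500) / 4500 = 5%.
Capital growth = (5520 − 4800) / 4800 = 15%.
Employment growth = (4756.8 − 4800) / 4800 = -0.9%.
Labor's share = 1 − 0.41 = 0.59.
Capital: 0.41 × 15 = 6.15 pp.
Employment: 0.59 × (-0.9) = -0.531 pp.
TFP growth = 5 − 5.619 = -0.619%.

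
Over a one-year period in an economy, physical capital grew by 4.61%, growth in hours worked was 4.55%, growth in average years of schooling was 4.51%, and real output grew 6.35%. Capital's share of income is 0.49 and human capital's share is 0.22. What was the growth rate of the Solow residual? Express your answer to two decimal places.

Labor's share = 1 − 0.49 − 0.22 = 0.29.
Physical capital: 0.49 × 4.61 = 2.2589 pp.
Average years of schooling: 0.22 × 4.51 = 0.9922 pp.
Hours worked: 0.29 × 4.55 = 1.3195 pp.
TFP growth = 6.35 − 4.5706 = 1.7794%.

The Solow residual grew 1.78%.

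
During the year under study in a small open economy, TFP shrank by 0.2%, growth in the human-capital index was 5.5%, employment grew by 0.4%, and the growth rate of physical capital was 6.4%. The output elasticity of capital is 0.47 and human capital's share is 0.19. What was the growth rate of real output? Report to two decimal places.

3.99%

Labor's share = 1 − 0.47 − 0.19 = 0.34.
Physical capital: 0.47 × 6.4 = 3.008 pp.
The human-capital index: 0.19 × 5.5 = 1.045 pp.
Employment: 0.34 × 0.4 = 0.136 pp.
Output growth = -0.2 + 4.189 = 3.989%.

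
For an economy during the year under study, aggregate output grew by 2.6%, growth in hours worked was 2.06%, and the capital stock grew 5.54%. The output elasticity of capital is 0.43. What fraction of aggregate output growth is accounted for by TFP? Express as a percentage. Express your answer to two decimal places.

Labor's share = 1 − 0.43 = 0.57.
The capital stock: 0.43 × 5.54 = 2.3822 pp.
Hours worked: 0.57 × 2.06 = 1.1742 pp.
TFP growth = 2.6 − 3.5564 = -0.9564%.
TFP share of growth = -0.9564 / 2.6 × 100 = -36.7846%.

TFP accounted for -36.78% of growth.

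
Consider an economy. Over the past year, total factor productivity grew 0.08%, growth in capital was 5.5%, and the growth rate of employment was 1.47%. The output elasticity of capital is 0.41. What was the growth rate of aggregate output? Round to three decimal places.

Labor's share = 1 − 0.41 = 0.59.
Capital: 0.41 × 5.5 = 2.255 pp.
Employment: 0.59 × 1.47 = 0.8673 pp.
Output growth = 0.08 + 3.1223 = 3.2023%.

Aggregate output growth was 3.202%.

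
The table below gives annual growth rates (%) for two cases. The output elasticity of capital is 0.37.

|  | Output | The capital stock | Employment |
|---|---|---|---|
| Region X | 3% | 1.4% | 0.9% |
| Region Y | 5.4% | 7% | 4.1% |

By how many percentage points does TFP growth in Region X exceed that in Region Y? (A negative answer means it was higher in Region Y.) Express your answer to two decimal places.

Labor's share = 1 − 0.37 = 0.63.
Region X: TFP = 3 − 0.518 − 0.567 = 1.915%.
Region Y: TFP = 5.4 − 2.59 − 2.583 = 0.227%.
Difference = 1.915 − (0.227) = 1.688 pp.

1.69 percentage points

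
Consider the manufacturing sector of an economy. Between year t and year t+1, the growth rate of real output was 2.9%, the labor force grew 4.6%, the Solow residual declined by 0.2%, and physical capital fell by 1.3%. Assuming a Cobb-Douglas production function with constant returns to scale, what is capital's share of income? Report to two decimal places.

gY = gA + α·gK + (1−α)·gL, so gY − gA − gL = α(gK − gL).
2.9 + 0.2 − 4.6 = α × (-1.3 − 4.6).
-1.5 = -5.9 α, so α = 0.2542.

α = 0.25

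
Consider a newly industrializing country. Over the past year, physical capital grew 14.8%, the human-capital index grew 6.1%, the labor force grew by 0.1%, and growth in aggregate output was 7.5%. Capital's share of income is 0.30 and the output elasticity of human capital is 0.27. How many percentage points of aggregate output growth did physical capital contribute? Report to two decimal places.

4.44 percentage points

Contribution = share × growth = 0.3 × 14.8 = 4.44 pp.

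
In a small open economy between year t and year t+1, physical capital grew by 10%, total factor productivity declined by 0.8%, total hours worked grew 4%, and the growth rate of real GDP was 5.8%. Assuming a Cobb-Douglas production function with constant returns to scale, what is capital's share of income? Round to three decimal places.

0.433

gY = gA + α·gK + (1−α)·gL, so gY − gA − gL = α(gK − gL).
5.8 + 0.8 − 4 = α × (10 − 4).
2.6 = 6 α, so α = 0.43333.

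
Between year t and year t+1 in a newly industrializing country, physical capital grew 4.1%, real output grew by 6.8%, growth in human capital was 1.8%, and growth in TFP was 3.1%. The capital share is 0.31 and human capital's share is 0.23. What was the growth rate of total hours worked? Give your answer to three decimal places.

4.380%

Labor's share = 1 − 0.31 − 0.23 = 0.46.
gY = gA + 0.31×4.1 + 0.23×1.8 + 0.46×g.
0.46×g = 6.8 − 3.1 − 1.685 = 2.015.
g = 2.015 / 0.46 = 4.38043%.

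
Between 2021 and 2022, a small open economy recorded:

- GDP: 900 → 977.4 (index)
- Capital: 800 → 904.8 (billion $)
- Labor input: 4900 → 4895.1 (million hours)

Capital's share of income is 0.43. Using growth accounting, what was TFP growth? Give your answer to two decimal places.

TFP grew 3.02%.

GDP growth = (977.4 − 900) / 900 = 8.6%.
Capital growth = (904.8 − 800) / 800 = 13.1%.
Labor input growth = (4895.1 − 4900) / 4900 = -0.1%.
Labor's share = 1 − 0.43 = 0.57.
Capital: 0.43 × 13.1 = 5.633 pp.
Labor input: 0.57 × (-0.1) = -0.057 pp.
TFP growth = 8.6 − 5.576 = 3.024%.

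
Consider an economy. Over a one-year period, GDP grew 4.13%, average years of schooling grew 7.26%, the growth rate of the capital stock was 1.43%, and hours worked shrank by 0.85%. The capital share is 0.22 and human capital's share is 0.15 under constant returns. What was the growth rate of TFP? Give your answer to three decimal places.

Labor's share = 1 − 0.22 − 0.15 = 0.63.
The capital stock: 0.22 × 1.43 = 0.3146 pp.
Average years of schooling: 0.15 × 7.26 = 1.089 pp.
Hours worked: 0.63 × (-0.85) = -0.5355 pp.
TFP growth = 4.13 − 0.8681 = 3.2619%.

3.262%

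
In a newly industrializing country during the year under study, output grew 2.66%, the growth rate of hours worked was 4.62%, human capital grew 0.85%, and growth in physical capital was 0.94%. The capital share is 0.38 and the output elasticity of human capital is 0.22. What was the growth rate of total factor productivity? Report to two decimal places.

Labor's share = 1 − 0.38 − 0.22 = 0.4.
Physical capital: 0.38 × 0.94 = 0.3572 pp.
Human capital: 0.22 × 0.85 = 0.187 pp.
Hours worked: 0.4 × 4.62 = 1.848 pp.
TFP growth = 2.66 − 2.3922 = 0.2678%.

0.27%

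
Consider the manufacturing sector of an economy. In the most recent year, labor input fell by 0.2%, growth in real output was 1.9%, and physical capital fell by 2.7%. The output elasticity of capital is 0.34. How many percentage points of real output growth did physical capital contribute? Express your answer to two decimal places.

Contribution = share × growth = 0.34 × (-2.7) = -0.918 pp.

-0.92 pp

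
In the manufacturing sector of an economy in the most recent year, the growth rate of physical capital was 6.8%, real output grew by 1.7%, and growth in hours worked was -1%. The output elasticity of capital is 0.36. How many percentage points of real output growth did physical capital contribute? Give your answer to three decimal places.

Contribution = share × growth = 0.36 × 6.8 = 2.448 pp.

2.448 percentage points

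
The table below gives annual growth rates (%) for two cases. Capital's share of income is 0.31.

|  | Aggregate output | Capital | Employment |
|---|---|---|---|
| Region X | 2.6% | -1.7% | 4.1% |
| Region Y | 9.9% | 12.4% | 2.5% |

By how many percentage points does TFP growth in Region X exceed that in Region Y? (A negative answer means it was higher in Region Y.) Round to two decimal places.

-4.03 percentage points

Labor's share = 1 − 0.31 = 0.69.
Region X: TFP = 2.6 + 0.527 − 2.829 = 0.298%.
Region Y: TFP = 9.9 − 3.844 − 1.725 = 4.331%.
Difference = 0.298 − (4.331) = -4.033 pp.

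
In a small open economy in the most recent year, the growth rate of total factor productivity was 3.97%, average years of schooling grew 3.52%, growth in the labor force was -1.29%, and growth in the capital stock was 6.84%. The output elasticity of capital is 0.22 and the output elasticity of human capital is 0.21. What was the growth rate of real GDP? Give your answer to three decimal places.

Labor's share = 1 − 0.22 − 0.21 = 0.57.
The capital stock: 0.22 × 6.84 = 1.5048 pp.
Average years of schooling: 0.21 × 3.52 = 0.7392 pp.
The labor force: 0.57 × (-1.29) = -0.7353 pp.
Output growth = 3.97 + 1.5087 = 5.4787%.

5.479%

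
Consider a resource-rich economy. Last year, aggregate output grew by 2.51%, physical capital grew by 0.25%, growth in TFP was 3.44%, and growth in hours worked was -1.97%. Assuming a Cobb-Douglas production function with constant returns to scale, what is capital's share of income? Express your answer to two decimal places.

gY = gA + α·gK + (1−α)·gL, so gY − gA − gL = α(gK − gL).
2.51 − 3.44 + 1.97 = α × (0.25 − (-1.97)).
1.04 = 2.22 α, so α = 0.4685.

0.47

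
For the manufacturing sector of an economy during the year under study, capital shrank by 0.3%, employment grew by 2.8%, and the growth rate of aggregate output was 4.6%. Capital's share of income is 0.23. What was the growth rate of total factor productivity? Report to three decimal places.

Total factor productivity grew 2.513%.

Labor's share = 1 − 0.23 = 0.77.
Capital: 0.23 × (-0.3) = -0.069 pp.
Employment: 0.77 × 2.8 = 2.156 pp.
TFP growth = 4.6 − 2.087 = 2.513%.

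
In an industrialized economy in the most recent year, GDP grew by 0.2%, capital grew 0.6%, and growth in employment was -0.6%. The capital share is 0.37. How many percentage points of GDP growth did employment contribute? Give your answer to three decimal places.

-0.378 pp

Labor's share = 1 − 0.37 = 0.63.
Contribution = share × growth = 0.63 × (-0.6) = -0.378 pp.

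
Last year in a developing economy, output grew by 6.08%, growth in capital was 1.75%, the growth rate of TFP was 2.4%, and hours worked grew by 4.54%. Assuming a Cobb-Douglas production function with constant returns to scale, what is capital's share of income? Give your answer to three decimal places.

gY = gA + α·gK + (1−α)·gL, so gY − gA − gL = α(gK − gL).
6.08 − 2.4 − 4.54 = α × (1.75 − 4.54).
-0.86 = -2.79 α, so α = 0.30824.

α = 0.308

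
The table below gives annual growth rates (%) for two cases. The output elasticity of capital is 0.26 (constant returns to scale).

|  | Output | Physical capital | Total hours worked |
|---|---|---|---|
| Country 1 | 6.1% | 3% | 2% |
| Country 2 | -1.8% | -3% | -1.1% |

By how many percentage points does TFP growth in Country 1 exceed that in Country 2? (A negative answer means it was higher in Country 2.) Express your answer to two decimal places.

Labor's share = 1 − 0.26 = 0.74.
Country 1: TFP = 6.1 − 0.78 − 1.48 = 3.84%.
Country 2: TFP = -1.8 + 0.78 + 0.814 = -0.206%.
Difference = 3.84 − (-0.206) = 4.046 pp.

4.05 percentage points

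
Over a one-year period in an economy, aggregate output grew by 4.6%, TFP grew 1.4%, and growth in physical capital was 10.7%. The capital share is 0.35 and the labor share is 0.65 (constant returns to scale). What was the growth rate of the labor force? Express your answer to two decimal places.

Labor's share = 1 − 0.35 = 0.65.
gY = gA + 0.35×10.7 + 0.65×g.
0.65×g = 4.6 − 1.4 − 3.745 = -0.545.
g = -0.545 / 0.65 = -0.8385%.

-0.84%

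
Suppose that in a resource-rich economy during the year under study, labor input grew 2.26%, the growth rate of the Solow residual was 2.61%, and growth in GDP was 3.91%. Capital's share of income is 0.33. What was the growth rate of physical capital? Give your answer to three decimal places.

Labor's share = 1 − 0.33 = 0.67.
gY = gA + 0.67×2.26 + 0.33×g.
0.33×g = 3.91 − 2.61 − 1.5142 = -0.2142.
g = -0.2142 / 0.33 = -0.64909%.

-0.649%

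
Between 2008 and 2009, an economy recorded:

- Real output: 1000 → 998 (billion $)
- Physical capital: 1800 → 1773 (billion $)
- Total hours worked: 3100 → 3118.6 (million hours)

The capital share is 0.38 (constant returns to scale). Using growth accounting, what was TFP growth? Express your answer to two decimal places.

Real output growth = (998 − 1000) / 1000 = -0.2%.
Physical capital growth = (1773 − 1800) / 1800 = -1.5%.
Total hours worked growth = (3118.6 − 3100) / 3100 = 0.6%.
Labor's share = 1 − 0.38 = 0.62.
Physical capital: 0.38 × (-1.5) = -0.57 pp.
Total hours worked: 0.62 × 0.6 = 0.372 pp.
TFP growth = -0.2 + 0.198 = -0.002%.

TFP growth was 0.00%.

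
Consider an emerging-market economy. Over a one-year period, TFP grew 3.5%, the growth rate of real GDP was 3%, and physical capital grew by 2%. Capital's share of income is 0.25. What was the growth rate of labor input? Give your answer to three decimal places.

-1.333%

Labor's share = 1 − 0.25 = 0.75.
gY = gA + 0.25×2 + 0.75×g.
0.75×g = 3 − 3.5 − 0.5 = -1.
g = -1 / 0.75 = -1.33333%.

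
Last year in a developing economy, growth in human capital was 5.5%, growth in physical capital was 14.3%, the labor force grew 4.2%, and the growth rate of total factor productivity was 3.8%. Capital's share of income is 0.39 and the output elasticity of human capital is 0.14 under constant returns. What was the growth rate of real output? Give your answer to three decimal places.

Labor's share = 1 − 0.39 − 0.14 = 0.47.
Physical capital: 0.39 × 14.3 = 5.577 pp.
Human capital: 0.14 × 5.5 = 0.77 pp.
The labor force: 0.47 × 4.2 = 1.974 pp.
Output growth = 3.8 + 8.321 = 12.121%.

12.121%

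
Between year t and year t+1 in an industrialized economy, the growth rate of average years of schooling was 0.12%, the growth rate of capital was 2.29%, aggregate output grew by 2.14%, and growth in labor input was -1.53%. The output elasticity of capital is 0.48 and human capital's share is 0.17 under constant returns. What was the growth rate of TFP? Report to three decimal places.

Labor's share = 1 − 0.48 − 0.17 = 0.35.
Capital: 0.48 × 2.29 = 1.0992 pp.
Average years of schooling: 0.17 × 0.12 = 0.0204 pp.
Labor input: 0.35 × (-1.53) = -0.5355 pp.
TFP growth = 2.14 − 0.5841 = 1.5559%.

TFP growth was 1.556%.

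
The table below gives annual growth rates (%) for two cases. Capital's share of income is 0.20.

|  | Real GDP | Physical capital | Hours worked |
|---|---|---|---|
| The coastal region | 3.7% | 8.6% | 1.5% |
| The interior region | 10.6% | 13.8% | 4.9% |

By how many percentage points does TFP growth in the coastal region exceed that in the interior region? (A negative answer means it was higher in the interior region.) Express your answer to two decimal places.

-3.14 percentage points

Labor's share = 1 − 0.2 = 0.8.
The coastal region: TFP = 3.7 − 1.72 − 1.2 = 0.78%.
The interior region: TFP = 10.6 − 2.76 − 3.92 = 3.92%.
Difference = 0.78 − (3.92) = -3.14 pp.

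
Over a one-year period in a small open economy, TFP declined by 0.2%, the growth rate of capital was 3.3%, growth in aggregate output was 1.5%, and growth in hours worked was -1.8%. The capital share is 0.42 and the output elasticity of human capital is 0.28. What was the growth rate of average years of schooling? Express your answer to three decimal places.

3.050%

Labor's share = 1 − 0.42 − 0.28 = 0.3.
gY = gA + 0.42×3.3 + 0.3×(-1.8) + 0.28×g.
0.28×g = 1.5 + 0.2 − 0.846 = 0.854.
g = 0.854 / 0.28 = 3.05%.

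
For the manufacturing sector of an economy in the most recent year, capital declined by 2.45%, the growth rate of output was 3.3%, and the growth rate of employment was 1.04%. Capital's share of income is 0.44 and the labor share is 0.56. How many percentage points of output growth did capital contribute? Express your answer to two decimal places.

-1.08

Contribution = share × growth = 0.44 × (-2.45) = -1.078 pp.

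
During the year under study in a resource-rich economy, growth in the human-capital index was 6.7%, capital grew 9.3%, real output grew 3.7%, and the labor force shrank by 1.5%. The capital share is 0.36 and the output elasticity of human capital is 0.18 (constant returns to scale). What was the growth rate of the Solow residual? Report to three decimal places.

-0.164%

Labor's share = 1 − 0.36 − 0.18 = 0.46.
Capital: 0.36 × 9.3 = 3.348 pp.
The human-capital index: 0.18 × 6.7 = 1.206 pp.
The labor force: 0.46 × (-1.5) = -0.69 pp.
TFP growth = 3.7 − 3.864 = -0.164%.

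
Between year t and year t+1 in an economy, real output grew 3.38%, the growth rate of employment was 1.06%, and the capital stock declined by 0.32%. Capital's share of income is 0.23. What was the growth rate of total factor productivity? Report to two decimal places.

Labor's share = 1 − 0.23 = 0.77.
The capital stock: 0.23 × (-0.32) = -0.0736 pp.
Employment: 0.77 × 1.06 = 0.8162 pp.
TFP growth = 3.38 − 0.7426 = 2.6374%.

2.64%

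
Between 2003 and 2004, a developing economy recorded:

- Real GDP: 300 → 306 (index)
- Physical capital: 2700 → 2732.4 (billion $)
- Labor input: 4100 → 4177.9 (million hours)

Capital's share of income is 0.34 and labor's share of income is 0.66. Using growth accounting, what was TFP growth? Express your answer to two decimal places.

0.34%

Real GDP growth = (306 − 300) / 300 = 2%.
Physical capital growth = (2732.4 − 2700) / 2700 = 1.2%.
Labor input growth = (4177.9 − 4100) / 4100 = 1.9%.
Labor's share = 1 − 0.34 = 0.66.
Physical capital: 0.34 × 1.2 = 0.408 pp.
Labor input: 0.66 × 1.9 = 1.254 pp.
TFP growth = 2 − 1.662 = 0.338%.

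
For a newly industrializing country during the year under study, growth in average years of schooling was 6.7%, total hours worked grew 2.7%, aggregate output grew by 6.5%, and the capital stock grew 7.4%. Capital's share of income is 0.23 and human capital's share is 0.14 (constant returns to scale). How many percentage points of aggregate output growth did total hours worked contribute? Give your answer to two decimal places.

1.70 percentage points

Labor's share = 1 − 0.23 − 0.14 = 0.63.
Contribution = share × growth = 0.63 × 2.7 = 1.701 pp.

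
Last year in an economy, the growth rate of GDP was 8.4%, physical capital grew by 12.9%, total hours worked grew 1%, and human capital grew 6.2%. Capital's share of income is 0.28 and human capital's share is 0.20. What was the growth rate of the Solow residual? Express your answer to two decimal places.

Labor's share = 1 − 0.28 − 0.2 = 0.52.
Physical capital: 0.28 × 12.9 = 3.612 pp.
Human capital: 0.2 × 6.2 = 1.24 pp.
Total hours worked: 0.52 × 1 = 0.52 pp.
TFP growth = 8.4 − 5.372 = 3.028%.

3.03%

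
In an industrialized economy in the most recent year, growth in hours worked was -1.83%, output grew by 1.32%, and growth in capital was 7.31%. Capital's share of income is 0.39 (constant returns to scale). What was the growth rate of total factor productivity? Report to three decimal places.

-0.415%

Labor's share = 1 − 0.39 = 0.61.
Capital: 0.39 × 7.31 = 2.8509 pp.
Hours worked: 0.61 × (-1.83) = -1.1163 pp.
TFP growth = 1.32 − 1.7346 = -0.4146%.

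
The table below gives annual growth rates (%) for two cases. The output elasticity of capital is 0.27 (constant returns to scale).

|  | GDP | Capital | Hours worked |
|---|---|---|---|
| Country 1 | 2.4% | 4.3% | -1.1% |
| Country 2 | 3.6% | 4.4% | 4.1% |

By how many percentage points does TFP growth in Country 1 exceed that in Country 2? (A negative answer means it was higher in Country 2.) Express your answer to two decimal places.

Labor's share = 1 − 0.27 = 0.73.
Country 1: TFP = 2.4 − 1.161 + 0.803 = 2.042%.
Country 2: TFP = 3.6 − 1.188 − 2.993 = -0.581%.
Difference = 2.042 − (-0.581) = 2.623 pp.

2.62 percentage points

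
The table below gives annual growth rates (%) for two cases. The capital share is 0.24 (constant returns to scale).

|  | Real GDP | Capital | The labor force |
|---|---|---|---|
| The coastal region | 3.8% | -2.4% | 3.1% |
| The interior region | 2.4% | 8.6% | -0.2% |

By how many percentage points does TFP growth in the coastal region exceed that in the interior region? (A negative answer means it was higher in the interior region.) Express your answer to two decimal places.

Labor's share = 1 − 0.24 = 0.76.
The coastal region: TFP = 3.8 + 0.576 − 2.356 = 2.02%.
The interior region: TFP = 2.4 − 2.064 + 0.152 = 0.488%.
Difference = 2.02 − (0.488) = 1.532 pp.

1.53 percentage points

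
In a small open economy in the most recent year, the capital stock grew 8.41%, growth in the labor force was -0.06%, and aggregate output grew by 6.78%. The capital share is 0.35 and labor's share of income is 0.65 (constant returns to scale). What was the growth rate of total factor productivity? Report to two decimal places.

Labor's share = 1 − 0.35 = 0.65.
The capital stock: 0.35 × 8.41 = 2.9435 pp.
The labor force: 0.65 × (-0.06) = -0.039 pp.
TFP growth = 6.78 − 2.9045 = 3.8755%.

3.88%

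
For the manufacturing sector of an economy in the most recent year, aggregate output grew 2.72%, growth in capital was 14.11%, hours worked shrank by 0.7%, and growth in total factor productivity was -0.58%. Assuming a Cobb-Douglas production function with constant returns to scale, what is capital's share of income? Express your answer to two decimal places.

α = 0.27

gY = gA + α·gK + (1−α)·gL, so gY − gA − gL = α(gK − gL).
2.72 + 0.58 + 0.7 = α × (14.11 − (-0.7)).
4 = 14.81 α, so α = 0.2701.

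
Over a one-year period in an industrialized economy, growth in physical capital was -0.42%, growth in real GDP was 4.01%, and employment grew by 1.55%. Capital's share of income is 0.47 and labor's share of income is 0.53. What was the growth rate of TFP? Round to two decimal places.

3.39%

Labor's share = 1 − 0.47 = 0.53.
Physical capital: 0.47 × (-0.42) = -0.1974 pp.
Employment: 0.53 × 1.55 = 0.8215 pp.
TFP growth = 4.01 − 0.6241 = 3.3859%.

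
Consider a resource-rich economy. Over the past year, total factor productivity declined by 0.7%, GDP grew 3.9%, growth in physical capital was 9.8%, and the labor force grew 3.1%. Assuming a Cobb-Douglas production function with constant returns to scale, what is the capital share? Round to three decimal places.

gY = gA + α·gK + (1−α)·gL, so gY − gA − gL = α(gK − gL).
3.9 + 0.7 − 3.1 = α × (9.8 − 3.1).
1.5 = 6.7 α, so α = 0.22388.

The capital share is 0.224.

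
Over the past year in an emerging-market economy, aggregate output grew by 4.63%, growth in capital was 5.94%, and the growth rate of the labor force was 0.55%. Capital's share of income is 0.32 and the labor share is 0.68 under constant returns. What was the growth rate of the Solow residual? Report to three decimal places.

The Solow residual grew 2.355%.

Labor's share = 1 − 0.32 = 0.68.
Capital: 0.32 × 5.94 = 1.9008 pp.
The labor force: 0.68 × 0.55 = 0.374 pp.
TFP growth = 4.63 − 2.2748 = 2.3552%.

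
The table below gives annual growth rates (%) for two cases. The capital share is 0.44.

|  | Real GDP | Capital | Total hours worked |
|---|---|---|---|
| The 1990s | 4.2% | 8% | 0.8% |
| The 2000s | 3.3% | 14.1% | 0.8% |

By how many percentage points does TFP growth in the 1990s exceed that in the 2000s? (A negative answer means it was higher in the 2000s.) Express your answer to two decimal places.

Labor's share = 1 − 0.44 = 0.56.
The 1990s: TFP = 4.2 − 3.52 − 0.448 = 0.232%.
The 2000s: TFP = 3.3 − 6.204 − 0.448 = -3.352%.
Difference = 0.232 − (-3.352) = 3.584 pp.

3.58 percentage points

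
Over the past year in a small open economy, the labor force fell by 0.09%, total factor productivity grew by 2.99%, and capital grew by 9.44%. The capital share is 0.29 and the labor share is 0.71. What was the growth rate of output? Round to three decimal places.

Output grew 5.664%.

Labor's share = 1 − 0.29 = 0.71.
Capital: 0.29 × 9.44 = 2.7376 pp.
The labor force: 0.71 × (-0.09) = -0.0639 pp.
Output growth = 2.99 + 2.6737 = 5.6637%.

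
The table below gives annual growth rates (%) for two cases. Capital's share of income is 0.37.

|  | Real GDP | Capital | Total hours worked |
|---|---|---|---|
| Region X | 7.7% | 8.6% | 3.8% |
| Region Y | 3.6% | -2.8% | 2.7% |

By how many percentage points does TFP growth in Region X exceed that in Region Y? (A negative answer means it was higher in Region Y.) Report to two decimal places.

-0.81 percentage points

Labor's share = 1 − 0.37 = 0.63.
Region X: TFP = 7.7 − 3.182 − 2.394 = 2.124%.
Region Y: TFP = 3.6 + 1.036 − 1.701 = 2.935%.
Difference = 2.124 − (2.935) = -0.811 pp.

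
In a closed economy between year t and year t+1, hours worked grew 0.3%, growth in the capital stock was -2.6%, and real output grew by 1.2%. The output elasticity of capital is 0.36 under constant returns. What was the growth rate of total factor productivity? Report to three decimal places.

Labor's share = 1 − 0.36 = 0.64.
The capital stock: 0.36 × (-2.6) = -0.936 pp.
Hours worked: 0.64 × 0.3 = 0.192 pp.
TFP growth = 1.2 + 0.744 = 1.944%.

1.944%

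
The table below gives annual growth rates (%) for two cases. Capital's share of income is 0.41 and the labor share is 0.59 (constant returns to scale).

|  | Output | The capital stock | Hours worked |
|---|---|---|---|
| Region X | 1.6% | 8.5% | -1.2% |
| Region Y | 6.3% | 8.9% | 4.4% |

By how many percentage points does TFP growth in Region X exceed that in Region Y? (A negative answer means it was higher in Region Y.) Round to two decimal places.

Labor's share = 1 − 0.41 = 0.59.
Region X: TFP = 1.6 − 3.485 + 0.708 = -1.177%.
Region Y: TFP = 6.3 − 3.649 − 2.596 = 0.055%.
Difference = -1.177 − (0.055) = -1.232 pp.

-1.23 percentage points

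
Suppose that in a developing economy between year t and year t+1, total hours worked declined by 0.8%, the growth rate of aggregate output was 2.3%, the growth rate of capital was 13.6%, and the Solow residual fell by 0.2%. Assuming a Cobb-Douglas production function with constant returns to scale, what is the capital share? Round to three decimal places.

gY = gA + α·gK + (1−α)·gL, so gY − gA − gL = α(gK − gL).
2.3 + 0.2 + 0.8 = α × (13.6 − (-0.8)).
3.3 = 14.4 α, so α = 0.22917.

The capital share is 0.229.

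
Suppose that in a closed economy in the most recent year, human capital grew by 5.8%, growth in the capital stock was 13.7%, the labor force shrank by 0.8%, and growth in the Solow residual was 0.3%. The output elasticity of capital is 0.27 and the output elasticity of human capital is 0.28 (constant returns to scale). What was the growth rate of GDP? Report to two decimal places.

5.26%

Labor's share = 1 − 0.27 − 0.28 = 0.45.
The capital stock: 0.27 × 13.7 = 3.699 pp.
Human capital: 0.28 × 5.8 = 1.624 pp.
The labor force: 0.45 × (-0.8) = -0.36 pp.
Output growth = 0.3 + 4.963 = 5.263%.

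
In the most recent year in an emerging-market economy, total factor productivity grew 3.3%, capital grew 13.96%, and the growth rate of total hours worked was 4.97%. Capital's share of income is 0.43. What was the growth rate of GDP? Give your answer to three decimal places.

Labor's share = 1 − 0.43 = 0.57.
Capital: 0.43 × 13.96 = 6.0028 pp.
Total hours worked: 0.57 × 4.97 = 2.8329 pp.
Output growth = 3.3 + 8.8357 = 12.1357%.

12.136%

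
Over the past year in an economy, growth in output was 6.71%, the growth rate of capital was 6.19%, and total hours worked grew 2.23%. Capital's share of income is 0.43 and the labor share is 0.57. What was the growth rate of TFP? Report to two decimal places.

Labor's share = 1 − 0.43 = 0.57.
Capital: 0.43 × 6.19 = 2.6617 pp.
Total hours worked: 0.57 × 2.23 = 1.2711 pp.
TFP growth = 6.71 − 3.9328 = 2.7772%.

2.78%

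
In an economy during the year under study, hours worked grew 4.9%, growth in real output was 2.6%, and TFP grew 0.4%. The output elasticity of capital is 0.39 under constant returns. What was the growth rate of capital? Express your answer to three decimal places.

-2.023%

Labor's share = 1 − 0.39 = 0.61.
gY = gA + 0.61×4.9 + 0.39×g.
0.39×g = 2.6 − 0.4 − 2.989 = -0.789.
g = -0.789 / 0.39 = -2.02308%.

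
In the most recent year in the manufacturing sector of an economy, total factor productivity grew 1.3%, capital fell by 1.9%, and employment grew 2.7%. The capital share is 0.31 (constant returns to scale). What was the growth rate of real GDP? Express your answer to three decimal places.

Labor's share = 1 − 0.31 = 0.69.
Capital: 0.31 × (-1.9) = -0.589 pp.
Employment: 0.69 × 2.7 = 1.863 pp.
Output growth = 1.3 + 1.274 = 2.574%.

2.574%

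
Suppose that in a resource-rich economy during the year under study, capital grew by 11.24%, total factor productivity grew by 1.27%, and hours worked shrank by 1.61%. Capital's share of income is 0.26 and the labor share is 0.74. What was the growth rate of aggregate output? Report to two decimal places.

Aggregate output growth was 3.00%.

Labor's share = 1 − 0.26 = 0.74.
Capital: 0.26 × 11.24 = 2.9224 pp.
Hours worked: 0.74 × (-1.61) = -1.1914 pp.
Output growth = 1.27 + 1.731 = 3.001%.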